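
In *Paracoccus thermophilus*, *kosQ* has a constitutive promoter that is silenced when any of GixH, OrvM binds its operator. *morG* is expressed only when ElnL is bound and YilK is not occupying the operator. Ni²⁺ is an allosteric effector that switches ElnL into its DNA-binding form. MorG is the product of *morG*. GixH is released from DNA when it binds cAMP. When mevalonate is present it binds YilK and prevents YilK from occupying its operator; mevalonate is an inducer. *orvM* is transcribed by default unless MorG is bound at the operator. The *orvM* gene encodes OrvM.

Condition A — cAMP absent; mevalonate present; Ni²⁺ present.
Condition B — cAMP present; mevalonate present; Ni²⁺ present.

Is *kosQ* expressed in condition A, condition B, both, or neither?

B only

Condition A:
cAMP is absent, so GixH is active.
Mevalonate is present, so YilK is inactive.
Ni²⁺ is present, so ElnL is active.
No repressor is bound and ElnL is active, so *morG* is transcribed.
So MorG is produced and active.
With repressor MorG bound, *orvM* is not transcribed.
So OrvM is not produced.
With repressor GixH bound, *kosQ* is not transcribed.
→ *kosQ* is OFF in A.
Condition B:
cAMP is present, so GixH is inactive.
Mevalonate is present, so YilK is inactive.
Ni²⁺ is present, so ElnL is active.
No repressor is bound and ElnL is active, so *morG* is transcribed.
So MorG is produced and active.
With repressor MorG bound, *orvM* is not transcribed.
So OrvM is not produced.
With no repressor bound, *kosQ* is transcribed.
→ *kosQ* is ON in B.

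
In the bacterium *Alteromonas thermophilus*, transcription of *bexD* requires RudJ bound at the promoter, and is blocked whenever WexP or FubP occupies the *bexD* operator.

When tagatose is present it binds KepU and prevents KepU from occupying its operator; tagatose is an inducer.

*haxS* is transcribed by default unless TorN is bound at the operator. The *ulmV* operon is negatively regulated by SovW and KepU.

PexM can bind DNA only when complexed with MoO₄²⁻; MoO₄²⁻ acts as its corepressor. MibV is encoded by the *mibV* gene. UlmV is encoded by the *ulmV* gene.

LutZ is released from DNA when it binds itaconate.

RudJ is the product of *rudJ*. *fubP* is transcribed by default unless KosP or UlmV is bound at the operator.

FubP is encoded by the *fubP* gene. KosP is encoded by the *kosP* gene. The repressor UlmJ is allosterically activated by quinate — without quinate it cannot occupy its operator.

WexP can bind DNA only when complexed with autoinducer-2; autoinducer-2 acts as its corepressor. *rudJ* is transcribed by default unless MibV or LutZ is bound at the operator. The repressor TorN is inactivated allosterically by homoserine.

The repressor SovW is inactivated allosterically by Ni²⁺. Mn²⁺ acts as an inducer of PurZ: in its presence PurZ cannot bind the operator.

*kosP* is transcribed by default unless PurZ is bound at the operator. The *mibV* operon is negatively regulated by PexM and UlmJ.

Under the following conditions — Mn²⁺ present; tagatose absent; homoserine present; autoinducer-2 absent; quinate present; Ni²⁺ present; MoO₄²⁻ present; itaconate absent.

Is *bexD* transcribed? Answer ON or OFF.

MoO₄²⁻ is present, so PexM is active.
Quinate is present, so UlmJ is active.
With repressor PexM bound, *mibV* is not transcribed.
So MibV is not produced.
Itaconate is absent, so LutZ is active.
With repressor LutZ bound, *rudJ* is not transcribed.
So RudJ is not produced.
Autoinducer-2 is absent, so WexP is inactive.
Mn²⁺ is present, so PurZ is inactive.
With no repressor bound, *kosP* is transcribed.
So KosP is produced and active.
Ni²⁺ is present, so SovW is inactive.
Tagatose is absent, so KepU is active.
With repressor KepU bound, *ulmV* is not transcribed.
So UlmV is not produced.
With repressor KosP bound, *fubP* is not transcribed.
So FubP is not produced.
Required activator RudJ is absent, so *bexD* is not transcribed.

OFF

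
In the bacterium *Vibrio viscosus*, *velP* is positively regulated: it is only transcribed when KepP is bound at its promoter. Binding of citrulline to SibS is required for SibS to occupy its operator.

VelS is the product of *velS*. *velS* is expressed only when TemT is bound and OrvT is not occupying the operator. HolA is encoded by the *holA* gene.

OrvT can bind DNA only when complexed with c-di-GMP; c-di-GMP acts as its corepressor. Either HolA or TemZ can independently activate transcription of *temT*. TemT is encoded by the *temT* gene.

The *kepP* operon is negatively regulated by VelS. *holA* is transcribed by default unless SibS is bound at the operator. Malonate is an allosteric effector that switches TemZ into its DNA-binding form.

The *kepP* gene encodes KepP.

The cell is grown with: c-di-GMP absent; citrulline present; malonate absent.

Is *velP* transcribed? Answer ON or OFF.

Citrulline is present, so SibS is active.
With repressor SibS bound, *holA* is not transcribed.
So HolA is not produced.
Malonate is absent, so TemZ is inactive.
No activator is available at the *temT* promoter, so *temT* is not transcribed.
So TemT is not produced.
c-di-GMP is absent, so OrvT is inactive.
Required activator TemT is absent, so *velS* is not transcribed.
So VelS is not produced.
With no repressor bound, *kepP* is transcribed.
So KepP is produced and active.
No repressor is bound and KepP is active, so *velP* is transcribed.

ON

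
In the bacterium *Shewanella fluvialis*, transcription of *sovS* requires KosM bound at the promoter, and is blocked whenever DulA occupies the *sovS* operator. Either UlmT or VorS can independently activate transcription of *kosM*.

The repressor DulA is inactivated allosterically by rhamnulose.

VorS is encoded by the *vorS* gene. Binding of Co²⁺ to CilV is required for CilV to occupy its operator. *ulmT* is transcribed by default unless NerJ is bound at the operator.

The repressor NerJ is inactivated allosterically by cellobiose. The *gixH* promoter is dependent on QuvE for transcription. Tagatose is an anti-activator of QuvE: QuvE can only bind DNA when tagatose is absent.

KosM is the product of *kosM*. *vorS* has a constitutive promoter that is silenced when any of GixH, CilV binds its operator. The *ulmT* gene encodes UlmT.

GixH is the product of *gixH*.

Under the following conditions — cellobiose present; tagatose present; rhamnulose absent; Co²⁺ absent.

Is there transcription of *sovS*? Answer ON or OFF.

Cellobiose is present, so NerJ is inactive.
With no repressor bound, *ulmT* is transcribed.
So UlmT is produced and active.
Tagatose is present, so QuvE is inactive.
Required activator QuvE is absent, so *gixH* is not transcribed.
So GixH is not produced.
Co²⁺ is absent, so CilV is inactive.
With no repressor bound, *vorS* is transcribed.
So VorS is produced and active.
Activator UlmT is present, so *kosM* is transcribed.
So KosM is produced and active.
Rhamnulose is absent, so DulA is active.
With repressor DulA bound, *sovS* is not transcribed.

OFF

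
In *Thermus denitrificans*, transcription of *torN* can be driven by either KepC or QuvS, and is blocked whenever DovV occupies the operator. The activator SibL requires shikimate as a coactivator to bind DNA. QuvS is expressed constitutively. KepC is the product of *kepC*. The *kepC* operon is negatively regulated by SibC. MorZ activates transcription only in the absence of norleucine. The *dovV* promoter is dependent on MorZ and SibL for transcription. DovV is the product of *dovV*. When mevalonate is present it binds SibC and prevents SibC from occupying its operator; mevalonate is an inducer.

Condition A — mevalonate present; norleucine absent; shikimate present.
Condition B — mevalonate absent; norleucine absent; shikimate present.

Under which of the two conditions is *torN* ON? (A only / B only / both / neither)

neither

Condition A:
Mevalonate is present, so SibC is inactive.
With no repressor bound, *kepC* is transcribed.
So KepC is produced and active.
QuvS is produced constitutively and is active.
Norleucine is absent, so MorZ is active.
Shikimate is present, so SibL is active.
No repressor is bound and MorZ and SibL are active, so *dovV* is transcribed.
So DovV is produced and active.
With repressor DovV bound, *torN* is not transcribed.
→ *torN* is OFF in A.
Condition B:
Mevalonate is absent, so SibC is active.
With repressor SibC bound, *kepC* is not transcribed.
So KepC is not produced.
QuvS is produced constitutively and is active.
Norleucine is absent, so MorZ is active.
Shikimate is present, so SibL is active.
No repressor is bound and MorZ and SibL are active, so *dovV* is transcribed.
So DovV is produced and active.
With repressor DovV bound, *torN* is not transcribed.
→ *torN* is OFF in B.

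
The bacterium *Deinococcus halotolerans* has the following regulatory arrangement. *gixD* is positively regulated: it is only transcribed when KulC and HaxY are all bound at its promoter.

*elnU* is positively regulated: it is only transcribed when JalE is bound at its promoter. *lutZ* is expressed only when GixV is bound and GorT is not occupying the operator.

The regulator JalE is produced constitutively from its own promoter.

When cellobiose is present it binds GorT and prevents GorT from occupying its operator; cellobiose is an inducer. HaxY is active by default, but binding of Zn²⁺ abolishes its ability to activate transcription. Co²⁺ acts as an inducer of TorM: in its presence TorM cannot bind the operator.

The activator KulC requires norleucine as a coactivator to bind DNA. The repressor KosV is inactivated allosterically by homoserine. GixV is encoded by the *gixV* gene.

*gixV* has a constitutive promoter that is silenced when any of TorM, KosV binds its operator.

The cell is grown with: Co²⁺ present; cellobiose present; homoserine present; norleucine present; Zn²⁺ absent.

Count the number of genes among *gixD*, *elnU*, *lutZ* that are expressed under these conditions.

3

Norleucine is present, so KulC is active.
Zn²⁺ is absent, so HaxY is active.
No repressor is bound and KulC and HaxY are active, so *gixD* is transcribed.
→ *gixD* is ON.
JalE is produced constitutively and is active.
No repressor is bound and JalE is active, so *elnU* is transcribed.
→ *elnU* is ON.
Cellobiose is present, so GorT is inactive.
Co²⁺ is present, so TorM is inactive.
Homoserine is present, so KosV is inactive.
With no repressor bound, *gixV* is transcribed.
So GixV is produced and active.
No repressor is bound and GixV is active, so *lutZ* is transcribed.
→ *lutZ* is ON.
3 of the 3 genes are transcribed.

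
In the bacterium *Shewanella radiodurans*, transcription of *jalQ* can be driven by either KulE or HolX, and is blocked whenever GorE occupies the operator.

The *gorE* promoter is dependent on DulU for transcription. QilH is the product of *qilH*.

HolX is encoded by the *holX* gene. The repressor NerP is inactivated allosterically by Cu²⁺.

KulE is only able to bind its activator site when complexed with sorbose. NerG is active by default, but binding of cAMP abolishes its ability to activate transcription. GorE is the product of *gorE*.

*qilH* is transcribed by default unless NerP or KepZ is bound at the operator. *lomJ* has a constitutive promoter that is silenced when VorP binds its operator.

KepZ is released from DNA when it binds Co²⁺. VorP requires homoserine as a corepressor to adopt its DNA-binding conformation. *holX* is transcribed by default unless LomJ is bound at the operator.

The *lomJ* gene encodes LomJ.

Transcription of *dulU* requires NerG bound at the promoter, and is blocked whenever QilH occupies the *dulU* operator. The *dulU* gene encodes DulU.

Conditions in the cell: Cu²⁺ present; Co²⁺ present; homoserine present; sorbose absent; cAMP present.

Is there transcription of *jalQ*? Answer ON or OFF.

ON

Sorbose is absent, so KulE is inactive.
cAMP is present, so NerG is inactive.
Cu²⁺ is present, so NerP is inactive.
Co²⁺ is present, so KepZ is inactive.
With no repressor bound, *qilH* is transcribed.
So QilH is produced and active.
With repressor QilH bound, *dulU* is not transcribed.
So DulU is not produced.
Required activator DulU is absent, so *gorE* is not transcribed.
So GorE is not produced.
Homoserine is present, so VorP is active.
With repressor VorP bound, *lomJ* is not transcribed.
So LomJ is not produced.
With no repressor bound, *holX* is transcribed.
So HolX is produced and active.
Activator HolX is present, so *jalQ* is transcribed.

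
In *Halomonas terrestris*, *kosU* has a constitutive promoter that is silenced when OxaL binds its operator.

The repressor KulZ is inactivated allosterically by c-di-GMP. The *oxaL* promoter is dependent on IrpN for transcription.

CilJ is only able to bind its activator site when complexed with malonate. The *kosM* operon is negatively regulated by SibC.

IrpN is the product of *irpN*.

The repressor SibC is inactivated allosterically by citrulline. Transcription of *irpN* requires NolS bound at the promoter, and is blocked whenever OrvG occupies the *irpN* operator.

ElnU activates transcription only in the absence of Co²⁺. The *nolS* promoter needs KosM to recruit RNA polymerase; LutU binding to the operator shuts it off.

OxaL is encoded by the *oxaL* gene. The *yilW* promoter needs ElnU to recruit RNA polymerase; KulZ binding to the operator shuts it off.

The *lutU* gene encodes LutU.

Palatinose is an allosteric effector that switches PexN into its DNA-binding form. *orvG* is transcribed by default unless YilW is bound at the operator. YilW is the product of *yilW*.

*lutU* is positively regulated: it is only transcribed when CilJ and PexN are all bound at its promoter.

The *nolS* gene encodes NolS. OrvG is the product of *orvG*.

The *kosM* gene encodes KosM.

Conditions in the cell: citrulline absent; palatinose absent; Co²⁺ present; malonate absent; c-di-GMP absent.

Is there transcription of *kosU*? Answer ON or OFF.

Malonate is absent, so CilJ is inactive.
Palatinose is absent, so PexN is inactive.
Required activator CilJ is absent, so *lutU* is not transcribed.
So LutU is not produced.
Citrulline is absent, so SibC is active.
With repressor SibC bound, *kosM* is not transcribed.
So KosM is not produced.
Required activator KosM is absent, so *nolS* is not transcribed.
So NolS is not produced.
Co²⁺ is present, so ElnU is inactive.
c-di-GMP is absent, so KulZ is active.
With repressor KulZ bound, *yilW* is not transcribed.
So YilW is not produced.
With no repressor bound, *orvG* is transcribed.
So OrvG is produced and active.
With repressor OrvG bound, *irpN* is not transcribed.
So IrpN is not produced.
Required activator IrpN is absent, so *oxaL* is not transcribed.
So OxaL is not produced.
With no repressor bound, *kosU* is transcribed.

ON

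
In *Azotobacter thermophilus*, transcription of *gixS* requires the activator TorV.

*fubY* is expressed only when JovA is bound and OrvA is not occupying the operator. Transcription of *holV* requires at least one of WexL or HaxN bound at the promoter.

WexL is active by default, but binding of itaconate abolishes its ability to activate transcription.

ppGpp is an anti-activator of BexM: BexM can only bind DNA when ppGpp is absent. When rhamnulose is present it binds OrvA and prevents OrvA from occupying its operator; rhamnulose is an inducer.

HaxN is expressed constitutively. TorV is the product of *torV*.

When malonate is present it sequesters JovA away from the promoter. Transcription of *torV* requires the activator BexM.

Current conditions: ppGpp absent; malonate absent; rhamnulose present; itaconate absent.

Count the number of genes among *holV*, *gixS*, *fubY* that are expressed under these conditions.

Itaconate is absent, so WexL is active.
HaxN is produced constitutively and is active.
Activator WexL is present, so *holV* is transcribed.
→ *holV* is ON.
ppGpp is absent, so BexM is active.
No repressor is bound and BexM is active, so *torV* is transcribed.
So TorV is produced and active.
No repressor is bound and TorV is active, so *gixS* is transcribed.
→ *gixS* is ON.
Malonate is absent, so JovA is active.
Rhamnulose is present, so OrvA is inactive.
No repressor is bound and JovA is active, so *fubY* is transcribed.
→ *fubY* is ON.
3 of the 3 genes are transcribed.

3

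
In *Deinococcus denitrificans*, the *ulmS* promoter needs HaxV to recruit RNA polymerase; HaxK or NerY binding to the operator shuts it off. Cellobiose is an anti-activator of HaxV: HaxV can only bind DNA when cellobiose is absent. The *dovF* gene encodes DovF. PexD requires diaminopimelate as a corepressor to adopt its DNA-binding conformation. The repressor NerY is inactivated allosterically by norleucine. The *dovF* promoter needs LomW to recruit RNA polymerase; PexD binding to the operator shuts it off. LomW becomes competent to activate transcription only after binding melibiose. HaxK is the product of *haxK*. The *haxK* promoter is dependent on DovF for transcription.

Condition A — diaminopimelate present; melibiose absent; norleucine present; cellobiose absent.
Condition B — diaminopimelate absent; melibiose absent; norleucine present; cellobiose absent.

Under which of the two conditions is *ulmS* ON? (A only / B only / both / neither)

Condition A:
Diaminopimelate is present, so PexD is active.
Melibiose is absent, so LomW is inactive.
With repressor PexD bound, *dovF* is not transcribed.
So DovF is not produced.
Required activator DovF is absent, so *haxK* is not transcribed.
So HaxK is not produced.
Norleucine is present, so NerY is inactive.
Cellobiose is absent, so HaxV is active.
No repressor is bound and HaxV is active, so *ulmS* is transcribed.
→ *ulmS* is ON in A.
Condition B:
Diaminopimelate is absent, so PexD is inactive.
Melibiose is absent, so LomW is inactive.
Required activator LomW is absent, so *dovF* is not transcribed.
So DovF is not produced.
Required activator DovF is absent, so *haxK* is not transcribed.
So HaxK is not produced.
Norleucine is present, so NerY is inactive.
Cellobiose is absent, so HaxV is active.
No repressor is bound and HaxV is active, so *ulmS* is transcribed.
→ *ulmS* is ON in B.

both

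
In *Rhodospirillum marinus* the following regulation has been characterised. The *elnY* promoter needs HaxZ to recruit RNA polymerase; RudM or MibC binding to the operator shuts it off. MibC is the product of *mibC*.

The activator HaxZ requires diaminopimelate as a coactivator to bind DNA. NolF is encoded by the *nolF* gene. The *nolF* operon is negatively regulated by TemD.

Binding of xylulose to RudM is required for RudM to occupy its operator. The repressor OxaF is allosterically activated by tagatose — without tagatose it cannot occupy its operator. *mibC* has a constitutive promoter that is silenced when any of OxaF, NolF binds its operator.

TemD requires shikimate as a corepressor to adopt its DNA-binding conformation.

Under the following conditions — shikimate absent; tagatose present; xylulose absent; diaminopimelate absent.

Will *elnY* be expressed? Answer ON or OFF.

Diaminopimelate is absent, so HaxZ is inactive.
Xylulose is absent, so RudM is inactive.
Tagatose is present, so OxaF is active.
Shikimate is absent, so TemD is inactive.
With no repressor bound, *nolF* is transcribed.
So NolF is produced and active.
With repressor OxaF bound, *mibC* is not transcribed.
So MibC is not produced.
Required activator HaxZ is absent, so *elnY* is not transcribed.

OFF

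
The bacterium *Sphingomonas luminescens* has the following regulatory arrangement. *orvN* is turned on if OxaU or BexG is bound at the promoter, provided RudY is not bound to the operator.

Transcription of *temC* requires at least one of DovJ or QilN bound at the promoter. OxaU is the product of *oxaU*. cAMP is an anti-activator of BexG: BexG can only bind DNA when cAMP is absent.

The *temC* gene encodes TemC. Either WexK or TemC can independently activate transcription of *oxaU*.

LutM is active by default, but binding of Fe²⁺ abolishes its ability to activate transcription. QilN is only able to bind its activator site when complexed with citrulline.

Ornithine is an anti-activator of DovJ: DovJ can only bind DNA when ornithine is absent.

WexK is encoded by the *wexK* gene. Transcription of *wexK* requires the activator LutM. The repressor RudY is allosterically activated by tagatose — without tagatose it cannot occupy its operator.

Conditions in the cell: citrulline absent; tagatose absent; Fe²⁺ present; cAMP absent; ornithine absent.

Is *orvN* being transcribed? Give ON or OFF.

ON

Fe²⁺ is present, so LutM is inactive.
Required activator LutM is absent, so *wexK* is not transcribed.
So WexK is not produced.
Ornithine is absent, so DovJ is active.
Citrulline is absent, so QilN is inactive.
Activator DovJ is present, so *temC* is transcribed.
So TemC is produced and active.
Activator TemC is present, so *oxaU* is transcribed.
So OxaU is produced and active.
Tagatose is absent, so RudY is inactive.
cAMP is absent, so BexG is active.
Activator OxaU is present, so *orvN* is transcribed.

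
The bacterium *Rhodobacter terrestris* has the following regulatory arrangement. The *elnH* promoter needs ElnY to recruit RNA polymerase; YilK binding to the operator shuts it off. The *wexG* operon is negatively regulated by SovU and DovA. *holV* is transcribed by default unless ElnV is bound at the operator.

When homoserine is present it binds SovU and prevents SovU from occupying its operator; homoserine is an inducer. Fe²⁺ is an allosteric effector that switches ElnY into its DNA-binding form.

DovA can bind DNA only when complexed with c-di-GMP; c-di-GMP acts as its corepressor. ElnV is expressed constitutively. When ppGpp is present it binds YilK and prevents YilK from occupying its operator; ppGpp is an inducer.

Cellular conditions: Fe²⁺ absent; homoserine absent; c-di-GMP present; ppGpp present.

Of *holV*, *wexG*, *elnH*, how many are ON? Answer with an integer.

0

ElnV is produced constitutively and is active.
With repressor ElnV bound, *holV* is not transcribed.
→ *holV* is OFF.
Homoserine is absent, so SovU is active.
c-di-GMP is present, so DovA is active.
With repressor SovU bound, *wexG* is not transcribed.
→ *wexG* is OFF.
ppGpp is present, so YilK is inactive.
Fe²⁺ is absent, so ElnY is inactive.
Required activator ElnY is absent, so *elnH* is not transcribed.
→ *elnH* is OFF.
0 of the 3 genes are transcribed.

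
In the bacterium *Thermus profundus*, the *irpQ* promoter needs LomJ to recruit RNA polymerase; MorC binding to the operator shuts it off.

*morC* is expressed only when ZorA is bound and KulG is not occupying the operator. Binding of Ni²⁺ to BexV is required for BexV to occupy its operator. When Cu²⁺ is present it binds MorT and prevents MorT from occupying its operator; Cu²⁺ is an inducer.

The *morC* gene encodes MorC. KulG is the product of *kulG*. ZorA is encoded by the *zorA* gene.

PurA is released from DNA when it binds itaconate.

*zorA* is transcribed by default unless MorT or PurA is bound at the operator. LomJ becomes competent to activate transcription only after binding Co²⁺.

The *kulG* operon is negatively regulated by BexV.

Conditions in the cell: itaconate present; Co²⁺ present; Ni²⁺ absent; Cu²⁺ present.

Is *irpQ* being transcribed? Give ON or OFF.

ON

Cu²⁺ is present, so MorT is inactive.
Itaconate is present, so PurA is inactive.
With no repressor bound, *zorA* is transcribed.
So ZorA is produced and active.
Ni²⁺ is absent, so BexV is inactive.
With no repressor bound, *kulG* is transcribed.
So KulG is produced and active.
With repressor KulG bound, *morC* is not transcribed.
So MorC is not produced.
Co²⁺ is present, so LomJ is active.
No repressor is bound and LomJ is active, so *irpQ* is transcribed.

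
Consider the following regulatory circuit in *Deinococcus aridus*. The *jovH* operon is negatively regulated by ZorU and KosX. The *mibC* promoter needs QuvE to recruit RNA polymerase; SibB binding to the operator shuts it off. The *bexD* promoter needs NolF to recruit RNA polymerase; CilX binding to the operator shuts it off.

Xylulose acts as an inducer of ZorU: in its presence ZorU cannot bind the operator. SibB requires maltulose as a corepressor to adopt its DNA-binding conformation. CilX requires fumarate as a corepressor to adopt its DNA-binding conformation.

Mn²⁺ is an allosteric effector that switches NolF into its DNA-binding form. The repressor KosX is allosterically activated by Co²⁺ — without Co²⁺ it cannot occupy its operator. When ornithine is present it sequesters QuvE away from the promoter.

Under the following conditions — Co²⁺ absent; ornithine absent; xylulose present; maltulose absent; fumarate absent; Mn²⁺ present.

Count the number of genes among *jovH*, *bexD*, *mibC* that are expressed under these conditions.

Xylulose is present, so ZorU is inactive.
Co²⁺ is absent, so KosX is inactive.
With no repressor bound, *jovH* is transcribed.
→ *jovH* is ON.
Mn²⁺ is present, so NolF is active.
Fumarate is absent, so CilX is inactive.
No repressor is bound and NolF is active, so *bexD* is transcribed.
→ *bexD* is ON.
Ornithine is absent, so QuvE is active.
Maltulose is absent, so SibB is inactive.
No repressor is bound and QuvE is active, so *mibC* is transcribed.
→ *mibC* is ON.
3 of the 3 genes are transcribed.

3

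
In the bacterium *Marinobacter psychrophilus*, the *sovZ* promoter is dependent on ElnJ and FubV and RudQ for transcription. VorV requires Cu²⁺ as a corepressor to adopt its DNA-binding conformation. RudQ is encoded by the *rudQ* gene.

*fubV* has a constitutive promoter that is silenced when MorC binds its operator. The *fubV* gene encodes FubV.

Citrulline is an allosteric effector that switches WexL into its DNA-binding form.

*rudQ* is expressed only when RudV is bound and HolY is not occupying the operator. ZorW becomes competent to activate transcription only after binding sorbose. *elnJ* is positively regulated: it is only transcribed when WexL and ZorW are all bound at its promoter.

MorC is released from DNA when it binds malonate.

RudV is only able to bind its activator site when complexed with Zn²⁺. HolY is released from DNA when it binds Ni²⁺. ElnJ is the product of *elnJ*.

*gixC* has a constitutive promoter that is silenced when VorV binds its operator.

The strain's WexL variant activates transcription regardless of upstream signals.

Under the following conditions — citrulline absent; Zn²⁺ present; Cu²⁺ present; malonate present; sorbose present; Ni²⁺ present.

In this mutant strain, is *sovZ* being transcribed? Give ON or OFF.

WexL is constitutively active in this strain.
Sorbose is present, so ZorW is active.
No repressor is bound and WexL and ZorW are active, so *elnJ* is transcribed.
So ElnJ is produced and active.
Malonate is present, so MorC is inactive.
With no repressor bound, *fubV* is transcribed.
So FubV is produced and active.
Ni²⁺ is present, so HolY is inactive.
Zn²⁺ is present, so RudV is active.
No repressor is bound and RudV is active, so *rudQ* is transcribed.
So RudQ is produced and active.
No repressor is bound and ElnJ and FubV and RudQ are active, so *sovZ* is transcribed.

ON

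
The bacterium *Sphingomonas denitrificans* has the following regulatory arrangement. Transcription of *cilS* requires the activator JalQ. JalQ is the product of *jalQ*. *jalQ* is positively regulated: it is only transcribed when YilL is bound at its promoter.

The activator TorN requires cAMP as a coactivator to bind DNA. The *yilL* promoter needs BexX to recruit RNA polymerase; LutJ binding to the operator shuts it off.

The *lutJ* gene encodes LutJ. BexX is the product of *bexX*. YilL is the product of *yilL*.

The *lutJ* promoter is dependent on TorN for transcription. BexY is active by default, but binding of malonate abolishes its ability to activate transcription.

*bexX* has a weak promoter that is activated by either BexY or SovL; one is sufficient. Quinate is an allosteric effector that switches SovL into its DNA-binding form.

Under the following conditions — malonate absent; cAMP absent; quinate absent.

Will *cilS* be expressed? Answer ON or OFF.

ON

Malonate is absent, so BexY is active.
Quinate is absent, so SovL is inactive.
Activator BexY is present, so *bexX* is transcribed.
So BexX is produced and active.
cAMP is absent, so TorN is inactive.
Required activator TorN is absent, so *lutJ* is not transcribed.
So LutJ is not produced.
No repressor is bound and BexX is active, so *yilL* is transcribed.
So YilL is produced and active.
No repressor is bound and YilL is active, so *jalQ* is transcribed.
So JalQ is produced and active.
No repressor is bound and JalQ is active, so *cilS* is transcribed.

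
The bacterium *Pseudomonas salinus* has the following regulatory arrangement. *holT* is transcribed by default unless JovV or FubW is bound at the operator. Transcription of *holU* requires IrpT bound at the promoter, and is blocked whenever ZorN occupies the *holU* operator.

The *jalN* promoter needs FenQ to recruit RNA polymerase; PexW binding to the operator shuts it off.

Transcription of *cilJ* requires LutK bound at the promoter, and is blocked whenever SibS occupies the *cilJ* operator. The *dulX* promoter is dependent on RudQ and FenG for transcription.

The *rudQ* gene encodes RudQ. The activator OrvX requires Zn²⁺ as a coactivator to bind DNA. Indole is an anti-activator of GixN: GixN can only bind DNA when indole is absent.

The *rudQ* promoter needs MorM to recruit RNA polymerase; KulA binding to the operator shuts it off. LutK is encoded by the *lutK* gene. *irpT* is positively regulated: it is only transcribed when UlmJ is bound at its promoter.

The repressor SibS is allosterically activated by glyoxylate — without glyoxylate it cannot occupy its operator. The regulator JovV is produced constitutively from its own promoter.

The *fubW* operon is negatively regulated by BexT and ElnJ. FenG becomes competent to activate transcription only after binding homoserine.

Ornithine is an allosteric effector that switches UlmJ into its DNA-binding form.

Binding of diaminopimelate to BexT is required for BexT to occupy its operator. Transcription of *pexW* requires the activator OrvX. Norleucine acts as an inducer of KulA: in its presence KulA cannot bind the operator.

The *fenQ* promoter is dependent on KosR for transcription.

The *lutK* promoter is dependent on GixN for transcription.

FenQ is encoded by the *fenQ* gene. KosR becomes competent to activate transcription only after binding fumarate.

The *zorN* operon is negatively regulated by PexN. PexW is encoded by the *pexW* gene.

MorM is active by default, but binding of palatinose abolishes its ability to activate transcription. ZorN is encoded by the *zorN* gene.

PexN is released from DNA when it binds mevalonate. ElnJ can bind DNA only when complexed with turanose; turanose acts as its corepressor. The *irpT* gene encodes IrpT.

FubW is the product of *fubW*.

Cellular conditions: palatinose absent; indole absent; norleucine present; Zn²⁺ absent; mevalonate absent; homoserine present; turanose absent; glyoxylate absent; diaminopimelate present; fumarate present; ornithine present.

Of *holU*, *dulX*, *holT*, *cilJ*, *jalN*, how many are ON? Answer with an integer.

4

Mevalonate is absent, so PexN is active.
With repressor PexN bound, *zorN* is not transcribed.
So ZorN is not produced.
Ornithine is present, so UlmJ is active.
No repressor is bound and UlmJ is active, so *irpT* is transcribed.
So IrpT is produced and active.
No repressor is bound and IrpT is active, so *holU* is transcribed.
→ *holU* is ON.
Norleucine is present, so KulA is inactive.
Palatinose is absent, so MorM is active.
No repressor is bound and MorM is active, so *rudQ* is transcribed.
So RudQ is produced and active.
Homoserine is present, so FenG is active.
No repressor is bound and RudQ and FenG are active, so *dulX* is transcribed.
→ *dulX* is ON.
JovV is produced constitutively and is active.
Diaminopimelate is present, so BexT is active.
Turanose is absent, so ElnJ is inactive.
With repressor BexT bound, *fubW* is not transcribed.
So FubW is not produced.
With repressor JovV bound, *holT* is not transcribed.
→ *holT* is OFF.
Glyoxylate is absent, so SibS is inactive.
Indole is absent, so GixN is active.
No repressor is bound and GixN is active, so *lutK* is transcribed.
So LutK is produced and active.
No repressor is bound and LutK is active, so *cilJ* is transcribed.
→ *cilJ* is ON.
Fumarate is present, so KosR is active.
No repressor is bound and KosR is active, so *fenQ* is transcribed.
So FenQ is produced and active.
Zn²⁺ is absent, so OrvX is inactive.
Required activator OrvX is absent, so *pexW* is not transcribed.
So PexW is not produced.
No repressor is bound and FenQ is active, so *jalN* is transcribed.
→ *jalN* is ON.
4 of the 5 genes are transcribed.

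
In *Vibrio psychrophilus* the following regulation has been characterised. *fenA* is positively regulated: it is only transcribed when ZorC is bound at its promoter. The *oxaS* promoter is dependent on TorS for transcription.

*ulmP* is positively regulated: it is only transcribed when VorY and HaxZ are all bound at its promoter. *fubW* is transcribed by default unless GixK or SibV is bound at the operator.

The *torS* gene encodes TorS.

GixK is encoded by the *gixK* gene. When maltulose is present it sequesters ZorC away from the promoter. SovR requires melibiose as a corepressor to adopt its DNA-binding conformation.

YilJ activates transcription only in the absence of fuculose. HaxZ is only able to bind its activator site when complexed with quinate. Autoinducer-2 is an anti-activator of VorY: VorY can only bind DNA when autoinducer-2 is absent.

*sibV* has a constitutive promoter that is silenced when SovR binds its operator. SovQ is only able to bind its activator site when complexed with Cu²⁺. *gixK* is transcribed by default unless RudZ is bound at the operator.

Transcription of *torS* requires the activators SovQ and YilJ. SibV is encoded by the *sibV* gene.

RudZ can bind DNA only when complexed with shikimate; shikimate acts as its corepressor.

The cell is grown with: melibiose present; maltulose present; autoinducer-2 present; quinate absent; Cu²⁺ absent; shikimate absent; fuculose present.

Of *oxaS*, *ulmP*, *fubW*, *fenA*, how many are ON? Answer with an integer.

0

Cu²⁺ is absent, so SovQ is inactive.
Fuculose is present, so YilJ is inactive.
Required activator SovQ is absent, so *torS* is not transcribed.
So TorS is not produced.
Required activator TorS is absent, so *oxaS* is not transcribed.
→ *oxaS* is OFF.
Autoinducer-2 is present, so VorY is inactive.
Quinate is absent, so HaxZ is inactive.
Required activator VorY is absent, so *ulmP* is not transcribed.
→ *ulmP* is OFF.
Shikimate is absent, so RudZ is inactive.
With no repressor bound, *gixK* is transcribed.
So GixK is produced and active.
Melibiose is present, so SovR is active.
With repressor SovR bound, *sibV* is not transcribed.
So SibV is not produced.
With repressor GixK bound, *fubW* is not transcribed.
→ *fubW* is OFF.
Maltulose is present, so ZorC is inactive.
Required activator ZorC is absent, so *fenA* is not transcribed.
→ *fenA* is OFF.
0 of the 4 genes are transcribed.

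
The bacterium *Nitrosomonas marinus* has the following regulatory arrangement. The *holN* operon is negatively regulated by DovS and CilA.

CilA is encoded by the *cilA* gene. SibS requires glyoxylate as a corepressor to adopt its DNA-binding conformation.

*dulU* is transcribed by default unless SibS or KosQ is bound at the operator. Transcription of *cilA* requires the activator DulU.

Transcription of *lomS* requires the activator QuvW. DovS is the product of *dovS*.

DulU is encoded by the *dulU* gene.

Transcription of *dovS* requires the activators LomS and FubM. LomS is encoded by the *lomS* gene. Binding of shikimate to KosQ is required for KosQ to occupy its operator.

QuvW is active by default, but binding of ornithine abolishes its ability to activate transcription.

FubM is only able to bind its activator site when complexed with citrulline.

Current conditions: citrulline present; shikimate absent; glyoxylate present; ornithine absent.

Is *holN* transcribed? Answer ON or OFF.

Ornithine is absent, so QuvW is active.
No repressor is bound and QuvW is active, so *lomS* is transcribed.
So LomS is produced and active.
Citrulline is present, so FubM is active.
No repressor is bound and LomS and FubM are active, so *dovS* is transcribed.
So DovS is produced and active.
Glyoxylate is present, so SibS is active.
Shikimate is absent, so KosQ is inactive.
With repressor SibS bound, *dulU* is not transcribed.
So DulU is not produced.
Required activator DulU is absent, so *cilA* is not transcribed.
So CilA is not produced.
With repressor DovS bound, *holN* is not transcribed.

OFF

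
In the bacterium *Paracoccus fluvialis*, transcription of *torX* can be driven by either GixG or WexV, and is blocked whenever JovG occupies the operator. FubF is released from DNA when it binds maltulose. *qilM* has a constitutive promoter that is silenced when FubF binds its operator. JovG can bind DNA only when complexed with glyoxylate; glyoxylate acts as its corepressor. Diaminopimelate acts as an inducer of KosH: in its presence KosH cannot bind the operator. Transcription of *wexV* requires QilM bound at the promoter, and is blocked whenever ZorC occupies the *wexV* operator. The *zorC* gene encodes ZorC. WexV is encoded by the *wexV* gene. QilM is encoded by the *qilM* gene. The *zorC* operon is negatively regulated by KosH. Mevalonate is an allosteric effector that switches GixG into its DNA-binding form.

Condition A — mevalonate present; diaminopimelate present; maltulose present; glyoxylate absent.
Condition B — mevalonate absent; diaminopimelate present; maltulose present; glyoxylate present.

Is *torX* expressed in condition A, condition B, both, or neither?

A only

Condition A:
Mevalonate is present, so GixG is active.
Diaminopimelate is present, so KosH is inactive.
With no repressor bound, *zorC* is transcribed.
So ZorC is produced and active.
Maltulose is present, so FubF is inactive.
With no repressor bound, *qilM* is transcribed.
So QilM is produced and active.
With repressor ZorC bound, *wexV* is not transcribed.
So WexV is not produced.
Glyoxylate is absent, so JovG is inactive.
Activator GixG is present, so *torX* is transcribed.
→ *torX* is ON in A.
Condition B:
Mevalonate is absent, so GixG is inactive.
Diaminopimelate is present, so KosH is inactive.
With no repressor bound, *zorC* is transcribed.
So ZorC is produced and active.
Maltulose is present, so FubF is inactive.
With no repressor bound, *qilM* is transcribed.
So QilM is produced and active.
With repressor ZorC bound, *wexV* is not transcribed.
So WexV is not produced.
Glyoxylate is present, so JovG is active.
With repressor JovG bound, *torX* is not transcribed.
→ *torX* is OFF in B.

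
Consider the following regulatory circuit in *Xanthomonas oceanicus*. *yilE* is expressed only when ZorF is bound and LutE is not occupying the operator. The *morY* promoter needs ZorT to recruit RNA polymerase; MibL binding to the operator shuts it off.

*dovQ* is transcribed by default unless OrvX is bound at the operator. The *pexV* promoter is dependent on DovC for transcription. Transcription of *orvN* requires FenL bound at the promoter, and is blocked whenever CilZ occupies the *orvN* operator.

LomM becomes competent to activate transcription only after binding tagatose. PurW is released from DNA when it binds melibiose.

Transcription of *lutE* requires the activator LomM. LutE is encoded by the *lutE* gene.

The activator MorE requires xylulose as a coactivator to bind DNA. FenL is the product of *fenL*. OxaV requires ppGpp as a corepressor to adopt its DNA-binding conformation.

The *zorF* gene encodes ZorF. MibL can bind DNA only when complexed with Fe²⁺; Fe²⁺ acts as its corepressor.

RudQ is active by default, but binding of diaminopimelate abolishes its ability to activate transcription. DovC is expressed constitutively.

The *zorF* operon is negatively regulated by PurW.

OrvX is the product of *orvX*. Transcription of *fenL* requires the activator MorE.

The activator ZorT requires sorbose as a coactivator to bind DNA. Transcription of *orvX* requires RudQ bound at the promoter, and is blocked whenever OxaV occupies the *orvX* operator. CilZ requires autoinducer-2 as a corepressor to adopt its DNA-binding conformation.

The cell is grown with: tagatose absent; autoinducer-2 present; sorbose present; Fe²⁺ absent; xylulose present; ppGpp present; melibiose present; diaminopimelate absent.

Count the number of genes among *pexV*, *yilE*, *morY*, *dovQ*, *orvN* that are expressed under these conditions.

DovC is produced constitutively and is active.
No repressor is bound and DovC is active, so *pexV* is transcribed.
→ *pexV* is ON.
Tagatose is absent, so LomM is inactive.
Required activator LomM is absent, so *lutE* is not transcribed.
So LutE is not produced.
Melibiose is present, so PurW is inactive.
With no repressor bound, *zorF* is transcribed.
So ZorF is produced and active.
No repressor is bound and ZorF is active, so *yilE* is transcribed.
→ *yilE* is ON.
Fe²⁺ is absent, so MibL is inactive.
Sorbose is present, so ZorT is active.
No repressor is bound and ZorT is active, so *morY* is transcribed.
→ *morY* is ON.
Diaminopimelate is absent, so RudQ is active.
ppGpp is present, so OxaV is active.
With repressor OxaV bound, *orvX* is not transcribed.
So OrvX is not produced.
With no repressor bound, *dovQ* is transcribed.
→ *dovQ* is ON.
Autoinducer-2 is present, so CilZ is active.
Xylulose is present, so MorE is active.
No repressor is bound and MorE is active, so *fenL* is transcribed.
So FenL is produced and active.
With repressor CilZ bound, *orvN* is not transcribed.
→ *orvN* is OFF.
4 of the 5 genes are transcribed.

4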